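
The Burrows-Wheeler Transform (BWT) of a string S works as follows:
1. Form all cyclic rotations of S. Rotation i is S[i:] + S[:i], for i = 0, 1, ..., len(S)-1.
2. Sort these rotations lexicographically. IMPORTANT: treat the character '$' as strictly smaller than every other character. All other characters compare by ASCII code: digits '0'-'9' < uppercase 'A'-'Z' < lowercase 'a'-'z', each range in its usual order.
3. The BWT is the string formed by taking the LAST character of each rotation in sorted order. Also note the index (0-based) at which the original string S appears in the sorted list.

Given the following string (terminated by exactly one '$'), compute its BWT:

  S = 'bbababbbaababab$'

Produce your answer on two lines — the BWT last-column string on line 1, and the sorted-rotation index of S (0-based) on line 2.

Answer: bbbbabbabaabab$a
14

Derivation:
All 16 rotations (rotation i = S[i:]+S[:i]):
  rot[0] = bbababbbaababab$
  rot[1] = bababbbaababab$b
  rot[2] = ababbbaababab$bb
  rot[3] = babbbaababab$bba
  rot[4] = abbbaababab$bbab
  rot[5] = bbbaababab$bbaba
  rot[6] = bbaababab$bbabab
  rot[7] = baababab$bbababb
  rot[8] = aababab$bbababbb
  rot[9] = ababab$bbababbba
  rot[10] = babab$bbababbbaa
  rot[11] = abab$bbababbbaab
  rot[12] = bab$bbababbbaaba
  rot[13] = ab$bbababbbaabab
  rot[14] = b$bbababbbaababa
  rot[15] = $bbababbbaababab
Sorted (with $ < everything):
  sorted[0] = $bbababbbaababab  (last char: 'b')
  sorted[1] = aababab$bbababbb  (last char: 'b')
  sorted[2] = ab$bbababbbaabab  (last char: 'b')
  sorted[3] = abab$bbababbbaab  (last char: 'b')
  sorted[4] = ababab$bbababbba  (last char: 'a')
  sorted[5] = ababbbaababab$bb  (last char: 'b')
  sorted[6] = abbbaababab$bbab  (last char: 'b')
  sorted[7] = b$bbababbbaababa  (last char: 'a')
  sorted[8] = baababab$bbababb  (last char: 'b')
  sorted[9] = bab$bbababbbaaba  (last char: 'a')
  sorted[10] = babab$bbababbbaa  (last char: 'a')
  sorted[11] = bababbbaababab$b  (last char: 'b')
  sorted[12] = babbbaababab$bba  (last char: 'a')
  sorted[13] = bbaababab$bbabab  (last char: 'b')
  sorted[14] = bbababbbaababab$  (last char: '$')
  sorted[15] = bbbaababab$bbaba  (last char: 'a')
Last column: bbbbabbabaabab$a
Original string S is at sorted index 14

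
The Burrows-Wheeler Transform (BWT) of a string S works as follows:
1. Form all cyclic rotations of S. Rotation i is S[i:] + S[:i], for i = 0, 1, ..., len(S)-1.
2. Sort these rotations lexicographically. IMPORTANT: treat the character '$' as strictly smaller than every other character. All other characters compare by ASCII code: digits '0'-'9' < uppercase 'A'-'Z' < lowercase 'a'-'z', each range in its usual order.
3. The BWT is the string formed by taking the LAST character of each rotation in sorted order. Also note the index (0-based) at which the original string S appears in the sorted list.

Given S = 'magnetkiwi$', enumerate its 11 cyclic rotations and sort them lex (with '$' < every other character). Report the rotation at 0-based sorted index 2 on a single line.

Answer: etkiwi$magn

Derivation:
All 11 rotations (rotation i = S[i:]+S[:i]):
  rot[0] = magnetkiwi$
  rot[1] = agnetkiwi$m
  rot[2] = gnetkiwi$ma
  rot[3] = netkiwi$mag
  rot[4] = etkiwi$magn
  rot[5] = tkiwi$magne
  rot[6] = kiwi$magnet
  rot[7] = iwi$magnetk
  rot[8] = wi$magnetki
  rot[9] = i$magnetkiw
  rot[10] = $magnetkiwi
Sorted (with $ < everything):
  sorted[0] = $magnetkiwi
  sorted[1] = agnetkiwi$m
  sorted[2] = etkiwi$magn
  sorted[3] = gnetkiwi$ma
  sorted[4] = i$magnetkiw
  sorted[5] = iwi$magnetk
  sorted[6] = kiwi$magnet
  sorted[7] = magnetkiwi$
  sorted[8] = netkiwi$mag
  sorted[9] = tkiwi$magne
  sorted[10] = wi$magnetki
sorted[2] = etkiwi$magn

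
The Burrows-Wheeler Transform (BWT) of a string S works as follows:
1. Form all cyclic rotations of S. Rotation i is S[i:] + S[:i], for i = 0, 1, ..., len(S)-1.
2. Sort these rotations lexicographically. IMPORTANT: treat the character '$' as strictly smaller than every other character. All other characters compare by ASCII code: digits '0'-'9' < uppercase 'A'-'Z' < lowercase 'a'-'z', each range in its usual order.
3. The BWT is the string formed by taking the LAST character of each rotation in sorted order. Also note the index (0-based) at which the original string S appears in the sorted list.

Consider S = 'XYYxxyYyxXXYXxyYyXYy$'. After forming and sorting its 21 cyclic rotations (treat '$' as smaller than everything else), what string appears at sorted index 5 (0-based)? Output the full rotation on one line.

All 21 rotations (rotation i = S[i:]+S[:i]):
  rot[0] = XYYxxyYyxXXYXxyYyXYy$
  rot[1] = YYxxyYyxXXYXxyYyXYy$X
  rot[2] = YxxyYyxXXYXxyYyXYy$XY
  rot[3] = xxyYyxXXYXxyYyXYy$XYY
  rot[4] = xyYyxXXYXxyYyXYy$XYYx
  rot[5] = yYyxXXYXxyYyXYy$XYYxx
  rot[6] = YyxXXYXxyYyXYy$XYYxxy
  rot[7] = yxXXYXxyYyXYy$XYYxxyY
  rot[8] = xXXYXxyYyXYy$XYYxxyYy
  rot[9] = XXYXxyYyXYy$XYYxxyYyx
  rot[10] = XYXxyYyXYy$XYYxxyYyxX
  rot[11] = YXxyYyXYy$XYYxxyYyxXX
  rot[12] = XxyYyXYy$XYYxxyYyxXXY
  rot[13] = xyYyXYy$XYYxxyYyxXXYX
  rot[14] = yYyXYy$XYYxxyYyxXXYXx
  rot[15] = YyXYy$XYYxxyYyxXXYXxy
  rot[16] = yXYy$XYYxxyYyxXXYXxyY
  rot[17] = XYy$XYYxxyYyxXXYXxyYy
  rot[18] = Yy$XYYxxyYyxXXYXxyYyX
  rot[19] = y$XYYxxyYyxXXYXxyYyXY
  rot[20] = $XYYxxyYyxXXYXxyYyXYy
Sorted (with $ < everything):
  sorted[0] = $XYYxxyYyxXXYXxyYyXYy
  sorted[1] = XXYXxyYyXYy$XYYxxyYyx
  sorted[2] = XYXxyYyXYy$XYYxxyYyxX
  sorted[3] = XYYxxyYyxXXYXxyYyXYy$
  sorted[4] = XYy$XYYxxyYyxXXYXxyYy
  sorted[5] = XxyYyXYy$XYYxxyYyxXXY
  sorted[6] = YXxyYyXYy$XYYxxyYyxXX
  sorted[7] = YYxxyYyxXXYXxyYyXYy$X
  sorted[8] = YxxyYyxXXYXxyYyXYy$XY
  sorted[9] = Yy$XYYxxyYyxXXYXxyYyX
  sorted[10] = YyXYy$XYYxxyYyxXXYXxy
  sorted[11] = YyxXXYXxyYyXYy$XYYxxy
  sorted[12] = xXXYXxyYyXYy$XYYxxyYy
  sorted[13] = xxyYyxXXYXxyYyXYy$XYY
  sorted[14] = xyYyXYy$XYYxxyYyxXXYX
  sorted[15] = xyYyxXXYXxyYyXYy$XYYx
  sorted[16] = y$XYYxxyYyxXXYXxyYyXY
  sorted[17] = yXYy$XYYxxyYyxXXYXxyY
  sorted[18] = yYyXYy$XYYxxyYyxXXYXx
  sorted[19] = yYyxXXYXxyYyXYy$XYYxx
  sorted[20] = yxXXYXxyYyXYy$XYYxxyY
sorted[5] = XxyYyXYy$XYYxxyYyxXXY

Answer: XxyYyXYy$XYYxxyYyxXXY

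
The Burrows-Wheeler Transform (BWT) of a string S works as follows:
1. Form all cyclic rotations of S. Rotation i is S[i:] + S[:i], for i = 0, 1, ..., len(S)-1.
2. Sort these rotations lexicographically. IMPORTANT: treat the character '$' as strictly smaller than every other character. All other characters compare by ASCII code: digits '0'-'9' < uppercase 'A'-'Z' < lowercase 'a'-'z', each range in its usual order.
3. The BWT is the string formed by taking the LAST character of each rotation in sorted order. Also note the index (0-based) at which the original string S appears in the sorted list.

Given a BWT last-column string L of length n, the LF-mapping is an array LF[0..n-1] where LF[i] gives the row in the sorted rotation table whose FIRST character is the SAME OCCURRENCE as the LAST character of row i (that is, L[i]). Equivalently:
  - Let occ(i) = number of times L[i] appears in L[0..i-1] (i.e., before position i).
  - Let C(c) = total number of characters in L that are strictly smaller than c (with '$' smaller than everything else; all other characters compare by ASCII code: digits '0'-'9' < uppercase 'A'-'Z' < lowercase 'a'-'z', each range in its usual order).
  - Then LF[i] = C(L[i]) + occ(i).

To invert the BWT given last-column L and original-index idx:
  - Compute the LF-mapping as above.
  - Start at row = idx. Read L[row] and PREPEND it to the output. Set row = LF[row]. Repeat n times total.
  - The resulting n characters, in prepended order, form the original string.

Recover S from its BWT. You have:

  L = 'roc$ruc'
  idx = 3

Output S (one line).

Answer: occurr$

Derivation:
LF mapping: 4 3 1 0 5 6 2
Walk LF starting at row 3, prepending L[row]:
  step 1: row=3, L[3]='$', prepend. Next row=LF[3]=0
  step 2: row=0, L[0]='r', prepend. Next row=LF[0]=4
  step 3: row=4, L[4]='r', prepend. Next row=LF[4]=5
  step 4: row=5, L[5]='u', prepend. Next row=LF[5]=6
  step 5: row=6, L[6]='c', prepend. Next row=LF[6]=2
  step 6: row=2, L[2]='c', prepend. Next row=LF[2]=1
  step 7: row=1, L[1]='o', prepend. Next row=LF[1]=3
Reversed output: occurr$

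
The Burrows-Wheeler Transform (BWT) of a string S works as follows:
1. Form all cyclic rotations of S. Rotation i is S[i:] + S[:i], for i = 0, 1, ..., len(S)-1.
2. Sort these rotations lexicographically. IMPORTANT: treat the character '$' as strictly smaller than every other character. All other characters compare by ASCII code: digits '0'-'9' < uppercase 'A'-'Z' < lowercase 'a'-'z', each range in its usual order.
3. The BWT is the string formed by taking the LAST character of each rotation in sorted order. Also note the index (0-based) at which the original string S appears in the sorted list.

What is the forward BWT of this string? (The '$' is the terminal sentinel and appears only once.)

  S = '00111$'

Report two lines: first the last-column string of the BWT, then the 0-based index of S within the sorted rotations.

All 6 rotations (rotation i = S[i:]+S[:i]):
  rot[0] = 00111$
  rot[1] = 0111$0
  rot[2] = 111$00
  rot[3] = 11$001
  rot[4] = 1$0011
  rot[5] = $00111
Sorted (with $ < everything):
  sorted[0] = $00111  (last char: '1')
  sorted[1] = 00111$  (last char: '$')
  sorted[2] = 0111$0  (last char: '0')
  sorted[3] = 1$0011  (last char: '1')
  sorted[4] = 11$001  (last char: '1')
  sorted[5] = 111$00  (last char: '0')
Last column: 1$0110
Original string S is at sorted index 1

Answer: 1$0110
1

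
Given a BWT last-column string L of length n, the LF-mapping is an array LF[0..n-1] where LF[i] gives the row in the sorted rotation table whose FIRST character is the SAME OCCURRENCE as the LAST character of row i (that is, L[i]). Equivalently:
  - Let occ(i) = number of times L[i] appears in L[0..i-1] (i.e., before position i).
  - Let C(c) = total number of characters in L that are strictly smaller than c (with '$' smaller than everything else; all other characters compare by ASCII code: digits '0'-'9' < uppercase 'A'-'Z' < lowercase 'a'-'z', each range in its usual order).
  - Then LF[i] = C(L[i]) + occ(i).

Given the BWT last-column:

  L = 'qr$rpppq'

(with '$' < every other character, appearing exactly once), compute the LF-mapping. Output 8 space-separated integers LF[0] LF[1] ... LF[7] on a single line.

Char counts: '$':1, 'p':3, 'q':2, 'r':2
C (first-col start): C('$')=0, C('p')=1, C('q')=4, C('r')=6
L[0]='q': occ=0, LF[0]=C('q')+0=4+0=4
L[1]='r': occ=0, LF[1]=C('r')+0=6+0=6
L[2]='$': occ=0, LF[2]=C('$')+0=0+0=0
L[3]='r': occ=1, LF[3]=C('r')+1=6+1=7
L[4]='p': occ=0, LF[4]=C('p')+0=1+0=1
L[5]='p': occ=1, LF[5]=C('p')+1=1+1=2
L[6]='p': occ=2, LF[6]=C('p')+2=1+2=3
L[7]='q': occ=1, LF[7]=C('q')+1=4+1=5

Answer: 4 6 0 7 1 2 3 5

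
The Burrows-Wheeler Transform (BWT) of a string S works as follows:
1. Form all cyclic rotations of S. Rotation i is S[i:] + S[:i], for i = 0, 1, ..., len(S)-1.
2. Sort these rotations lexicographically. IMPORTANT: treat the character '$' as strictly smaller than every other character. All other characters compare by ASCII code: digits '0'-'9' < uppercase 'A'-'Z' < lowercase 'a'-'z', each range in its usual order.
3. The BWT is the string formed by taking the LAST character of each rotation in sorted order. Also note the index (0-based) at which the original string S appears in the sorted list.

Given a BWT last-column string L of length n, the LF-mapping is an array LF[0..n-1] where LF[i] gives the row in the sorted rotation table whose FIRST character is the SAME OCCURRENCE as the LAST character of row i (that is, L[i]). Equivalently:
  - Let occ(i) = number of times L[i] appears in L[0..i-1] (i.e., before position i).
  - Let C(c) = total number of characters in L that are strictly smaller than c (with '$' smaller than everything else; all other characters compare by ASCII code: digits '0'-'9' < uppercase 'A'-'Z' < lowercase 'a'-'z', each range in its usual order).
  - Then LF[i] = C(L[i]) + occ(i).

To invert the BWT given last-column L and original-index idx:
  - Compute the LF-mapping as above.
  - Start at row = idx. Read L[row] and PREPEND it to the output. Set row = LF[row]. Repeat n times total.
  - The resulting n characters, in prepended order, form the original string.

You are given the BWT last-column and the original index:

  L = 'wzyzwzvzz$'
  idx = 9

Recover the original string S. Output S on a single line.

LF mapping: 2 5 4 6 3 7 1 8 9 0
Walk LF starting at row 9, prepending L[row]:
  step 1: row=9, L[9]='$', prepend. Next row=LF[9]=0
  step 2: row=0, L[0]='w', prepend. Next row=LF[0]=2
  step 3: row=2, L[2]='y', prepend. Next row=LF[2]=4
  step 4: row=4, L[4]='w', prepend. Next row=LF[4]=3
  step 5: row=3, L[3]='z', prepend. Next row=LF[3]=6
  step 6: row=6, L[6]='v', prepend. Next row=LF[6]=1
  step 7: row=1, L[1]='z', prepend. Next row=LF[1]=5
  step 8: row=5, L[5]='z', prepend. Next row=LF[5]=7
  step 9: row=7, L[7]='z', prepend. Next row=LF[7]=8
  step 10: row=8, L[8]='z', prepend. Next row=LF[8]=9
Reversed output: zzzzvzwyw$

Answer: zzzzvzwyw$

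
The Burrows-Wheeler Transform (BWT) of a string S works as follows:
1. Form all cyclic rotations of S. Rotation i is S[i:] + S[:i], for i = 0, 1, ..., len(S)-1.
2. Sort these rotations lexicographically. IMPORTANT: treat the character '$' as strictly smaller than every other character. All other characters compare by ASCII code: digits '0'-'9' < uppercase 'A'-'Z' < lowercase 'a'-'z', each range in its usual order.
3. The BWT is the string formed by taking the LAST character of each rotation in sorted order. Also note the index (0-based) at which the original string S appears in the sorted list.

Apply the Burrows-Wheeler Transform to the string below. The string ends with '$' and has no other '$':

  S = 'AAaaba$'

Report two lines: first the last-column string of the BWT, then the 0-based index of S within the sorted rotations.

All 7 rotations (rotation i = S[i:]+S[:i]):
  rot[0] = AAaaba$
  rot[1] = Aaaba$A
  rot[2] = aaba$AA
  rot[3] = aba$AAa
  rot[4] = ba$AAaa
  rot[5] = a$AAaab
  rot[6] = $AAaaba
Sorted (with $ < everything):
  sorted[0] = $AAaaba  (last char: 'a')
  sorted[1] = AAaaba$  (last char: '$')
  sorted[2] = Aaaba$A  (last char: 'A')
  sorted[3] = a$AAaab  (last char: 'b')
  sorted[4] = aaba$AA  (last char: 'A')
  sorted[5] = aba$AAa  (last char: 'a')
  sorted[6] = ba$AAaa  (last char: 'a')
Last column: a$AbAaa
Original string S is at sorted index 1

Answer: a$AbAaa
1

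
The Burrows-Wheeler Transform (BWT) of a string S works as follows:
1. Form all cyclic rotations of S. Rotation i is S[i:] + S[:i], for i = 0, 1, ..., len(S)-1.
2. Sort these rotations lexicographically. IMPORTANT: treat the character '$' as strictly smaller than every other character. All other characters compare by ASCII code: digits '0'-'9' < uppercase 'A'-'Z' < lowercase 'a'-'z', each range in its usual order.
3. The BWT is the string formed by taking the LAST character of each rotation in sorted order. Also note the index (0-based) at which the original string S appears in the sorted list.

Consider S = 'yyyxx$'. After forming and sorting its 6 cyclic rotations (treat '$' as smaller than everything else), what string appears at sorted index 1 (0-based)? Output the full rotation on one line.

All 6 rotations (rotation i = S[i:]+S[:i]):
  rot[0] = yyyxx$
  rot[1] = yyxx$y
  rot[2] = yxx$yy
  rot[3] = xx$yyy
  rot[4] = x$yyyx
  rot[5] = $yyyxx
Sorted (with $ < everything):
  sorted[0] = $yyyxx
  sorted[1] = x$yyyx
  sorted[2] = xx$yyy
  sorted[3] = yxx$yy
  sorted[4] = yyxx$y
  sorted[5] = yyyxx$
sorted[1] = x$yyyx

Answer: x$yyyx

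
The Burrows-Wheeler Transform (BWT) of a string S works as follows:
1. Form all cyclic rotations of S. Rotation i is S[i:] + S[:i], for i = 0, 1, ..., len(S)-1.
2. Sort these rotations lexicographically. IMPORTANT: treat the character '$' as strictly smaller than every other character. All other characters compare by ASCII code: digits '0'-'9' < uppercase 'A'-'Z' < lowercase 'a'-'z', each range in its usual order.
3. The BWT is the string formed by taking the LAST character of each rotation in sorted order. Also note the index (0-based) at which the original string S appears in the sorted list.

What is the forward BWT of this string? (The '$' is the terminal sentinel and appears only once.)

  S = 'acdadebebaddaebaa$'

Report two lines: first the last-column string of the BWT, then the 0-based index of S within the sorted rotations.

All 18 rotations (rotation i = S[i:]+S[:i]):
  rot[0] = acdadebebaddaebaa$
  rot[1] = cdadebebaddaebaa$a
  rot[2] = dadebebaddaebaa$ac
  rot[3] = adebebaddaebaa$acd
  rot[4] = debebaddaebaa$acda
  rot[5] = ebebaddaebaa$acdad
  rot[6] = bebaddaebaa$acdade
  rot[7] = ebaddaebaa$acdadeb
  rot[8] = baddaebaa$acdadebe
  rot[9] = addaebaa$acdadebeb
  rot[10] = ddaebaa$acdadebeba
  rot[11] = daebaa$acdadebebad
  rot[12] = aebaa$acdadebebadd
  rot[13] = ebaa$acdadebebadda
  rot[14] = baa$acdadebebaddae
  rot[15] = aa$acdadebebaddaeb
  rot[16] = a$acdadebebaddaeba
  rot[17] = $acdadebebaddaebaa
Sorted (with $ < everything):
  sorted[0] = $acdadebebaddaebaa  (last char: 'a')
  sorted[1] = a$acdadebebaddaeba  (last char: 'a')
  sorted[2] = aa$acdadebebaddaeb  (last char: 'b')
  sorted[3] = acdadebebaddaebaa$  (last char: '$')
  sorted[4] = addaebaa$acdadebeb  (last char: 'b')
  sorted[5] = adebebaddaebaa$acd  (last char: 'd')
  sorted[6] = aebaa$acdadebebadd  (last char: 'd')
  sorted[7] = baa$acdadebebaddae  (last char: 'e')
  sorted[8] = baddaebaa$acdadebe  (last char: 'e')
  sorted[9] = bebaddaebaa$acdade  (last char: 'e')
  sorted[10] = cdadebebaddaebaa$a  (last char: 'a')
  sorted[11] = dadebebaddaebaa$ac  (last char: 'c')
  sorted[12] = daebaa$acdadebebad  (last char: 'd')
  sorted[13] = ddaebaa$acdadebeba  (last char: 'a')
  sorted[14] = debebaddaebaa$acda  (last char: 'a')
  sorted[15] = ebaa$acdadebebadda  (last char: 'a')
  sorted[16] = ebaddaebaa$acdadeb  (last char: 'b')
  sorted[17] = ebebaddaebaa$acdad  (last char: 'd')
Last column: aab$bddeeeacdaaabd
Original string S is at sorted index 3

Answer: aab$bddeeeacdaaabd
3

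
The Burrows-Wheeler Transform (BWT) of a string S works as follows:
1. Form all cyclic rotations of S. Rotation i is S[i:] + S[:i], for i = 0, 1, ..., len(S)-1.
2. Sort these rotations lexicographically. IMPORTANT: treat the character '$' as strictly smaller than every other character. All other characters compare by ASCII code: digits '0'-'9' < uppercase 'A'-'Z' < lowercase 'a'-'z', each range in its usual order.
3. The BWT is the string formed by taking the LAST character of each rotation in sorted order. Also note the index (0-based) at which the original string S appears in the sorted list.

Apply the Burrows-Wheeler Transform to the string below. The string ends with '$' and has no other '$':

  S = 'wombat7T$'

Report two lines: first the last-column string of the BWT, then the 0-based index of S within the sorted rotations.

Answer: Tt7bmowa$
8

Derivation:
All 9 rotations (rotation i = S[i:]+S[:i]):
  rot[0] = wombat7T$
  rot[1] = ombat7T$w
  rot[2] = mbat7T$wo
  rot[3] = bat7T$wom
  rot[4] = at7T$womb
  rot[5] = t7T$womba
  rot[6] = 7T$wombat
  rot[7] = T$wombat7
  rot[8] = $wombat7T
Sorted (with $ < everything):
  sorted[0] = $wombat7T  (last char: 'T')
  sorted[1] = 7T$wombat  (last char: 't')
  sorted[2] = T$wombat7  (last char: '7')
  sorted[3] = at7T$womb  (last char: 'b')
  sorted[4] = bat7T$wom  (last char: 'm')
  sorted[5] = mbat7T$wo  (last char: 'o')
  sorted[6] = ombat7T$w  (last char: 'w')
  sorted[7] = t7T$womba  (last char: 'a')
  sorted[8] = wombat7T$  (last char: '$')
Last column: Tt7bmowa$
Original string S is at sorted index 8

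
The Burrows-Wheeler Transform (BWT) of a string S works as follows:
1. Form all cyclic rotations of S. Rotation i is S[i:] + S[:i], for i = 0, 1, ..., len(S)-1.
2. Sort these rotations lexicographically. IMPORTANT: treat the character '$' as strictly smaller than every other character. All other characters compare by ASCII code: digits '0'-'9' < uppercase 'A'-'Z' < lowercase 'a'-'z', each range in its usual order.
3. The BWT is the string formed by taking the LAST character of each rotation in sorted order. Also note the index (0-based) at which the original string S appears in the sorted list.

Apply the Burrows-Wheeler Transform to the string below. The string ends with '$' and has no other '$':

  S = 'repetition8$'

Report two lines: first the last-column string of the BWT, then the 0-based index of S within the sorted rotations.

All 12 rotations (rotation i = S[i:]+S[:i]):
  rot[0] = repetition8$
  rot[1] = epetition8$r
  rot[2] = petition8$re
  rot[3] = etition8$rep
  rot[4] = tition8$repe
  rot[5] = ition8$repet
  rot[6] = tion8$repeti
  rot[7] = ion8$repetit
  rot[8] = on8$repetiti
  rot[9] = n8$repetitio
  rot[10] = 8$repetition
  rot[11] = $repetition8
Sorted (with $ < everything):
  sorted[0] = $repetition8  (last char: '8')
  sorted[1] = 8$repetition  (last char: 'n')
  sorted[2] = epetition8$r  (last char: 'r')
  sorted[3] = etition8$rep  (last char: 'p')
  sorted[4] = ion8$repetit  (last char: 't')
  sorted[5] = ition8$repet  (last char: 't')
  sorted[6] = n8$repetitio  (last char: 'o')
  sorted[7] = on8$repetiti  (last char: 'i')
  sorted[8] = petition8$re  (last char: 'e')
  sorted[9] = repetition8$  (last char: '$')
  sorted[10] = tion8$repeti  (last char: 'i')
  sorted[11] = tition8$repe  (last char: 'e')
Last column: 8nrpttoie$ie
Original string S is at sorted index 9

Answer: 8nrpttoie$ie
9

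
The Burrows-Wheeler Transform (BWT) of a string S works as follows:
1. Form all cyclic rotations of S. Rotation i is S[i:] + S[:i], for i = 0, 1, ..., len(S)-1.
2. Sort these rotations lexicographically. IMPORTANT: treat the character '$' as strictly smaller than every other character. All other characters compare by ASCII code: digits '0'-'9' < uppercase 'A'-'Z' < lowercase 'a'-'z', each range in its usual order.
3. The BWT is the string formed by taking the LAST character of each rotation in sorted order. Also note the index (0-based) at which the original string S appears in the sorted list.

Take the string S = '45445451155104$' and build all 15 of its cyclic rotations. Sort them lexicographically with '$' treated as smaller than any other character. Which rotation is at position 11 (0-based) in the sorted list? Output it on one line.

Answer: 51155104$454454

Derivation:
All 15 rotations (rotation i = S[i:]+S[:i]):
  rot[0] = 45445451155104$
  rot[1] = 5445451155104$4
  rot[2] = 445451155104$45
  rot[3] = 45451155104$454
  rot[4] = 5451155104$4544
  rot[5] = 451155104$45445
  rot[6] = 51155104$454454
  rot[7] = 1155104$4544545
  rot[8] = 155104$45445451
  rot[9] = 55104$454454511
  rot[10] = 5104$4544545115
  rot[11] = 104$45445451155
  rot[12] = 04$454454511551
  rot[13] = 4$4544545115510
  rot[14] = $45445451155104
Sorted (with $ < everything):
  sorted[0] = $45445451155104
  sorted[1] = 04$454454511551
  sorted[2] = 104$45445451155
  sorted[3] = 1155104$4544545
  sorted[4] = 155104$45445451
  sorted[5] = 4$4544545115510
  sorted[6] = 445451155104$45
  sorted[7] = 451155104$45445
  sorted[8] = 45445451155104$
  sorted[9] = 45451155104$454
  sorted[10] = 5104$4544545115
  sorted[11] = 51155104$454454
  sorted[12] = 5445451155104$4
  sorted[13] = 5451155104$4544
  sorted[14] = 55104$454454511
sorted[11] = 51155104$454454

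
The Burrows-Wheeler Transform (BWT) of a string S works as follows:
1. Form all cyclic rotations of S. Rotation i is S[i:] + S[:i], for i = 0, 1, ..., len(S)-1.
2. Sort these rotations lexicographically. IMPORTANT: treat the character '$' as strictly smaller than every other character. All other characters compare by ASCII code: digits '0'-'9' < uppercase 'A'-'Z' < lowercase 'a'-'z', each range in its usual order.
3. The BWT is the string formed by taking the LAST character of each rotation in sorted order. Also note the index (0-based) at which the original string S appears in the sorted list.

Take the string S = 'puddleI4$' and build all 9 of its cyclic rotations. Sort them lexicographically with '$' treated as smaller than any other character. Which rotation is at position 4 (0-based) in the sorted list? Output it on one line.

All 9 rotations (rotation i = S[i:]+S[:i]):
  rot[0] = puddleI4$
  rot[1] = uddleI4$p
  rot[2] = ddleI4$pu
  rot[3] = dleI4$pud
  rot[4] = leI4$pudd
  rot[5] = eI4$puddl
  rot[6] = I4$puddle
  rot[7] = 4$puddleI
  rot[8] = $puddleI4
Sorted (with $ < everything):
  sorted[0] = $puddleI4
  sorted[1] = 4$puddleI
  sorted[2] = I4$puddle
  sorted[3] = ddleI4$pu
  sorted[4] = dleI4$pud
  sorted[5] = eI4$puddl
  sorted[6] = leI4$pudd
  sorted[7] = puddleI4$
  sorted[8] = uddleI4$p
sorted[4] = dleI4$pud

Answer: dleI4$pud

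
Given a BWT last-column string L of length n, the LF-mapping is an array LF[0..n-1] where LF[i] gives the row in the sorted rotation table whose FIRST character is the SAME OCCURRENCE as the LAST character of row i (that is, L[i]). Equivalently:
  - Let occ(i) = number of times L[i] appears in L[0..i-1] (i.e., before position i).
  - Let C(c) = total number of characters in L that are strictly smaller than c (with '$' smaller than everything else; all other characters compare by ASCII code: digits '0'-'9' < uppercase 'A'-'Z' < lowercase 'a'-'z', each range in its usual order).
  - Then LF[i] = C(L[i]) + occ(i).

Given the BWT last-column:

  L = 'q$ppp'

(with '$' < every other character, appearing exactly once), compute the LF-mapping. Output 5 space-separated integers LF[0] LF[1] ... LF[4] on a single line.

Char counts: '$':1, 'p':3, 'q':1
C (first-col start): C('$')=0, C('p')=1, C('q')=4
L[0]='q': occ=0, LF[0]=C('q')+0=4+0=4
L[1]='$': occ=0, LF[1]=C('$')+0=0+0=0
L[2]='p': occ=0, LF[2]=C('p')+0=1+0=1
L[3]='p': occ=1, LF[3]=C('p')+1=1+1=2
L[4]='p': occ=2, LF[4]=C('p')+2=1+2=3

Answer: 4 0 1 2 3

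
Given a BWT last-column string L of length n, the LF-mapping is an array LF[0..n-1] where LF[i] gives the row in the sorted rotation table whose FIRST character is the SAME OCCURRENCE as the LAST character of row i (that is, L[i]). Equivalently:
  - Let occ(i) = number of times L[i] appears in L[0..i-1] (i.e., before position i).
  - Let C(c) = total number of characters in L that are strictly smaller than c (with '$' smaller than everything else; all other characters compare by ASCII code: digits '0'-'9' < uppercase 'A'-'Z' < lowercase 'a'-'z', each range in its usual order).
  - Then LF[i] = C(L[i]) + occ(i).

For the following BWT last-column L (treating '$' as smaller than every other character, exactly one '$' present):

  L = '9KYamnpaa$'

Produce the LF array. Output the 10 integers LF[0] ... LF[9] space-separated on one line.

Char counts: '$':1, '9':1, 'K':1, 'Y':1, 'a':3, 'm':1, 'n':1, 'p':1
C (first-col start): C('$')=0, C('9')=1, C('K')=2, C('Y')=3, C('a')=4, C('m')=7, C('n')=8, C('p')=9
L[0]='9': occ=0, LF[0]=C('9')+0=1+0=1
L[1]='K': occ=0, LF[1]=C('K')+0=2+0=2
L[2]='Y': occ=0, LF[2]=C('Y')+0=3+0=3
L[3]='a': occ=0, LF[3]=C('a')+0=4+0=4
L[4]='m': occ=0, LF[4]=C('m')+0=7+0=7
L[5]='n': occ=0, LF[5]=C('n')+0=8+0=8
L[6]='p': occ=0, LF[6]=C('p')+0=9+0=9
L[7]='a': occ=1, LF[7]=C('a')+1=4+1=5
L[8]='a': occ=2, LF[8]=C('a')+2=4+2=6
L[9]='$': occ=0, LF[9]=C('$')+0=0+0=0

Answer: 1 2 3 4 7 8 9 5 6 0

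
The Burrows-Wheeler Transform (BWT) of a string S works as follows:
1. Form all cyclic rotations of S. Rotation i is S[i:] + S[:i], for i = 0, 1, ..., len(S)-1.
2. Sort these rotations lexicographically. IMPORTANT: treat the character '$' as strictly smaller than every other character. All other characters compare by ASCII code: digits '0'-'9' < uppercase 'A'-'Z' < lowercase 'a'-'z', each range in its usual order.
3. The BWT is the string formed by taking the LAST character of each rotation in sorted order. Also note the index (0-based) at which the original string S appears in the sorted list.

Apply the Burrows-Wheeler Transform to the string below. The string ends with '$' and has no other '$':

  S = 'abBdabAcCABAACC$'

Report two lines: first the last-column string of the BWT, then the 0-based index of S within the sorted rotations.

All 16 rotations (rotation i = S[i:]+S[:i]):
  rot[0] = abBdabAcCABAACC$
  rot[1] = bBdabAcCABAACC$a
  rot[2] = BdabAcCABAACC$ab
  rot[3] = dabAcCABAACC$abB
  rot[4] = abAcCABAACC$abBd
  rot[5] = bAcCABAACC$abBda
  rot[6] = AcCABAACC$abBdab
  rot[7] = cCABAACC$abBdabA
  rot[8] = CABAACC$abBdabAc
  rot[9] = ABAACC$abBdabAcC
  rot[10] = BAACC$abBdabAcCA
  rot[11] = AACC$abBdabAcCAB
  rot[12] = ACC$abBdabAcCABA
  rot[13] = CC$abBdabAcCABAA
  rot[14] = C$abBdabAcCABAAC
  rot[15] = $abBdabAcCABAACC
Sorted (with $ < everything):
  sorted[0] = $abBdabAcCABAACC  (last char: 'C')
  sorted[1] = AACC$abBdabAcCAB  (last char: 'B')
  sorted[2] = ABAACC$abBdabAcC  (last char: 'C')
  sorted[3] = ACC$abBdabAcCABA  (last char: 'A')
  sorted[4] = AcCABAACC$abBdab  (last char: 'b')
  sorted[5] = BAACC$abBdabAcCA  (last char: 'A')
  sorted[6] = BdabAcCABAACC$ab  (last char: 'b')
  sorted[7] = C$abBdabAcCABAAC  (last char: 'C')
  sorted[8] = CABAACC$abBdabAc  (last char: 'c')
  sorted[9] = CC$abBdabAcCABAA  (last char: 'A')
  sorted[10] = abAcCABAACC$abBd  (last char: 'd')
  sorted[11] = abBdabAcCABAACC$  (last char: '$')
  sorted[12] = bAcCABAACC$abBda  (last char: 'a')
  sorted[13] = bBdabAcCABAACC$a  (last char: 'a')
  sorted[14] = cCABAACC$abBdabA  (last char: 'A')
  sorted[15] = dabAcCABAACC$abB  (last char: 'B')
Last column: CBCAbAbCcAd$aaAB
Original string S is at sorted index 11

Answer: CBCAbAbCcAd$aaAB
11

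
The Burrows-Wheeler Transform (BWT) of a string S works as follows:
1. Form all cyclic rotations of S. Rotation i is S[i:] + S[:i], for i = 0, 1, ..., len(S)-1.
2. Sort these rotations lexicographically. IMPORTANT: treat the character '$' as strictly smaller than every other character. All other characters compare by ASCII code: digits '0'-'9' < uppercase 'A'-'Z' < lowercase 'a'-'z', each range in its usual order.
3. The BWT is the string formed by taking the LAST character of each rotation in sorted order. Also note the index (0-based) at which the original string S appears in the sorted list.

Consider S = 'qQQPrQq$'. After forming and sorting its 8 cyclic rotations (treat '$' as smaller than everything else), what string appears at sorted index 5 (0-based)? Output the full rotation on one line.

All 8 rotations (rotation i = S[i:]+S[:i]):
  rot[0] = qQQPrQq$
  rot[1] = QQPrQq$q
  rot[2] = QPrQq$qQ
  rot[3] = PrQq$qQQ
  rot[4] = rQq$qQQP
  rot[5] = Qq$qQQPr
  rot[6] = q$qQQPrQ
  rot[7] = $qQQPrQq
Sorted (with $ < everything):
  sorted[0] = $qQQPrQq
  sorted[1] = PrQq$qQQ
  sorted[2] = QPrQq$qQ
  sorted[3] = QQPrQq$q
  sorted[4] = Qq$qQQPr
  sorted[5] = q$qQQPrQ
  sorted[6] = qQQPrQq$
  sorted[7] = rQq$qQQP
sorted[5] = q$qQQPrQ

Answer: q$qQQPrQ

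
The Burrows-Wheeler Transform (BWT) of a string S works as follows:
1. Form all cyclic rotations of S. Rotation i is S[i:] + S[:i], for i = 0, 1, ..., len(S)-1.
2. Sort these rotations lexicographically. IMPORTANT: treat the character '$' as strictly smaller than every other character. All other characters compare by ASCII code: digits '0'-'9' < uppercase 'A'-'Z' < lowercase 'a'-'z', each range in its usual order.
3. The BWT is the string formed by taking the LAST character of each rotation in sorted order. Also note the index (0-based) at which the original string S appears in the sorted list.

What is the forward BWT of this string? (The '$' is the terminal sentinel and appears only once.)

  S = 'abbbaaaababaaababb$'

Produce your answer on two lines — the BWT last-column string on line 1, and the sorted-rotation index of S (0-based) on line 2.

All 19 rotations (rotation i = S[i:]+S[:i]):
  rot[0] = abbbaaaababaaababb$
  rot[1] = bbbaaaababaaababb$a
  rot[2] = bbaaaababaaababb$ab
  rot[3] = baaaababaaababb$abb
  rot[4] = aaaababaaababb$abbb
  rot[5] = aaababaaababb$abbba
  rot[6] = aababaaababb$abbbaa
  rot[7] = ababaaababb$abbbaaa
  rot[8] = babaaababb$abbbaaaa
  rot[9] = abaaababb$abbbaaaab
  rot[10] = baaababb$abbbaaaaba
  rot[11] = aaababb$abbbaaaabab
  rot[12] = aababb$abbbaaaababa
  rot[13] = ababb$abbbaaaababaa
  rot[14] = babb$abbbaaaababaaa
  rot[15] = abb$abbbaaaababaaab
  rot[16] = bb$abbbaaaababaaaba
  rot[17] = b$abbbaaaababaaabab
  rot[18] = $abbbaaaababaaababb
Sorted (with $ < everything):
  sorted[0] = $abbbaaaababaaababb  (last char: 'b')
  sorted[1] = aaaababaaababb$abbb  (last char: 'b')
  sorted[2] = aaababaaababb$abbba  (last char: 'a')
  sorted[3] = aaababb$abbbaaaabab  (last char: 'b')
  sorted[4] = aababaaababb$abbbaa  (last char: 'a')
  sorted[5] = aababb$abbbaaaababa  (last char: 'a')
  sorted[6] = abaaababb$abbbaaaab  (last char: 'b')
  sorted[7] = ababaaababb$abbbaaa  (last char: 'a')
  sorted[8] = ababb$abbbaaaababaa  (last char: 'a')
  sorted[9] = abb$abbbaaaababaaab  (last char: 'b')
  sorted[10] = abbbaaaababaaababb$  (last char: '$')
  sorted[11] = b$abbbaaaababaaabab  (last char: 'b')
  sorted[12] = baaaababaaababb$abb  (last char: 'b')
  sorted[13] = baaababb$abbbaaaaba  (last char: 'a')
  sorted[14] = babaaababb$abbbaaaa  (last char: 'a')
  sorted[15] = babb$abbbaaaababaaa  (last char: 'a')
  sorted[16] = bb$abbbaaaababaaaba  (last char: 'a')
  sorted[17] = bbaaaababaaababb$ab  (last char: 'b')
  sorted[18] = bbbaaaababaaababb$a  (last char: 'a')
Last column: bbabaabaab$bbaaaaba
Original string S is at sorted index 10

Answer: bbabaabaab$bbaaaaba
10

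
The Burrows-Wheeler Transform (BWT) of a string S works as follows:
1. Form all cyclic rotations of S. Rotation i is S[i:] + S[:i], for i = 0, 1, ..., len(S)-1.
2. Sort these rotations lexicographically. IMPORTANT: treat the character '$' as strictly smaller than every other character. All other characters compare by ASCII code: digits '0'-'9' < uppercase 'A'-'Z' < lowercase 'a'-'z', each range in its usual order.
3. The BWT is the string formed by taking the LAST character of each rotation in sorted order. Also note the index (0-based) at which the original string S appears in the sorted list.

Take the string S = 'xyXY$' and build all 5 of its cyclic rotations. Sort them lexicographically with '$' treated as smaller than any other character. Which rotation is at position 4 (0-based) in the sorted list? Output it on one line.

All 5 rotations (rotation i = S[i:]+S[:i]):
  rot[0] = xyXY$
  rot[1] = yXY$x
  rot[2] = XY$xy
  rot[3] = Y$xyX
  rot[4] = $xyXY
Sorted (with $ < everything):
  sorted[0] = $xyXY
  sorted[1] = XY$xy
  sorted[2] = Y$xyX
  sorted[3] = xyXY$
  sorted[4] = yXY$x
sorted[4] = yXY$x

Answer: yXY$x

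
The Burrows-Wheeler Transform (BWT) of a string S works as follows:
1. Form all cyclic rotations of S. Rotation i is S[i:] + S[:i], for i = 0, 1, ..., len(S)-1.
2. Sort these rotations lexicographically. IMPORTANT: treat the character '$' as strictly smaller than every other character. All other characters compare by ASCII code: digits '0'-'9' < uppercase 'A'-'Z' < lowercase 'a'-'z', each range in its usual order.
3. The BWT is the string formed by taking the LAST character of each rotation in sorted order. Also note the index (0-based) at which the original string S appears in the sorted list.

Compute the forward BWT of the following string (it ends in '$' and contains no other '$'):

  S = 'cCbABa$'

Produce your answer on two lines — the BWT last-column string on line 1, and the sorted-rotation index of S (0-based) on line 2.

Answer: abAcBC$
6

Derivation:
All 7 rotations (rotation i = S[i:]+S[:i]):
  rot[0] = cCbABa$
  rot[1] = CbABa$c
  rot[2] = bABa$cC
  rot[3] = ABa$cCb
  rot[4] = Ba$cCbA
  rot[5] = a$cCbAB
  rot[6] = $cCbABa
Sorted (with $ < everything):
  sorted[0] = $cCbABa  (last char: 'a')
  sorted[1] = ABa$cCb  (last char: 'b')
  sorted[2] = Ba$cCbA  (last char: 'A')
  sorted[3] = CbABa$c  (last char: 'c')
  sorted[4] = a$cCbAB  (last char: 'B')
  sorted[5] = bABa$cC  (last char: 'C')
  sorted[6] = cCbABa$  (last char: '$')
Last column: abAcBC$
Original string S is at sorted index 6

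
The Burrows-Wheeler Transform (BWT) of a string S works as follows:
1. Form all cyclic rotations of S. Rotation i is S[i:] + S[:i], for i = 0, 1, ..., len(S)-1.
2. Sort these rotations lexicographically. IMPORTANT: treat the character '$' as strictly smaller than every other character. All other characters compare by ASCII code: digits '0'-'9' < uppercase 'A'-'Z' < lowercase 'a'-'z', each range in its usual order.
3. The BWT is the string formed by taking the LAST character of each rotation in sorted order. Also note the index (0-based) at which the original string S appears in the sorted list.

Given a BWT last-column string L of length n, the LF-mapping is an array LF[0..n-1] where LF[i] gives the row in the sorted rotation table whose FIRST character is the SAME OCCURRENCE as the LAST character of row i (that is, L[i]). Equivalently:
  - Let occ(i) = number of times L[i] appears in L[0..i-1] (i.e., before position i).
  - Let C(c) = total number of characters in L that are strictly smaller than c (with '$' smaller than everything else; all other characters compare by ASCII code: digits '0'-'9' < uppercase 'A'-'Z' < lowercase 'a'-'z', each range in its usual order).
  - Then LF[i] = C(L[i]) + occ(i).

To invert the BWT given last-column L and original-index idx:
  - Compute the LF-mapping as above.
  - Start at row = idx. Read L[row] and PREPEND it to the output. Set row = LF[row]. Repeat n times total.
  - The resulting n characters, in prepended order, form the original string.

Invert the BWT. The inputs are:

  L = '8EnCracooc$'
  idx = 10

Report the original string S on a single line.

LF mapping: 1 3 7 2 10 4 5 8 9 6 0
Walk LF starting at row 10, prepending L[row]:
  step 1: row=10, L[10]='$', prepend. Next row=LF[10]=0
  step 2: row=0, L[0]='8', prepend. Next row=LF[0]=1
  step 3: row=1, L[1]='E', prepend. Next row=LF[1]=3
  step 4: row=3, L[3]='C', prepend. Next row=LF[3]=2
  step 5: row=2, L[2]='n', prepend. Next row=LF[2]=7
  step 6: row=7, L[7]='o', prepend. Next row=LF[7]=8
  step 7: row=8, L[8]='o', prepend. Next row=LF[8]=9
  step 8: row=9, L[9]='c', prepend. Next row=LF[9]=6
  step 9: row=6, L[6]='c', prepend. Next row=LF[6]=5
  step 10: row=5, L[5]='a', prepend. Next row=LF[5]=4
  step 11: row=4, L[4]='r', prepend. Next row=LF[4]=10
Reversed output: raccoonCE8$

Answer: raccoonCE8$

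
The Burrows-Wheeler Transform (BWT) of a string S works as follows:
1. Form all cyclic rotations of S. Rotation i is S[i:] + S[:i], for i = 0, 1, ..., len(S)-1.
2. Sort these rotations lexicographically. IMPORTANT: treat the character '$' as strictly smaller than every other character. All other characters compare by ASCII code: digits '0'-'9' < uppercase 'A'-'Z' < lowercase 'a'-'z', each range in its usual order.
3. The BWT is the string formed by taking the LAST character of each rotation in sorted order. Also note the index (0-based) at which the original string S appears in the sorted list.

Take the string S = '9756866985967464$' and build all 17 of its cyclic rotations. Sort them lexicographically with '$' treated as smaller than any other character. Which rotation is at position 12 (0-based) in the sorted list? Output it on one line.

All 17 rotations (rotation i = S[i:]+S[:i]):
  rot[0] = 9756866985967464$
  rot[1] = 756866985967464$9
  rot[2] = 56866985967464$97
  rot[3] = 6866985967464$975
  rot[4] = 866985967464$9756
  rot[5] = 66985967464$97568
  rot[6] = 6985967464$975686
  rot[7] = 985967464$9756866
  rot[8] = 85967464$97568669
  rot[9] = 5967464$975686698
  rot[10] = 967464$9756866985
  rot[11] = 67464$97568669859
  rot[12] = 7464$975686698596
  rot[13] = 464$9756866985967
  rot[14] = 64$97568669859674
  rot[15] = 4$975686698596746
  rot[16] = $9756866985967464
Sorted (with $ < everything):
  sorted[0] = $9756866985967464
  sorted[1] = 4$975686698596746
  sorted[2] = 464$9756866985967
  sorted[3] = 56866985967464$97
  sorted[4] = 5967464$975686698
  sorted[5] = 64$97568669859674
  sorted[6] = 66985967464$97568
  sorted[7] = 67464$97568669859
  sorted[8] = 6866985967464$975
  sorted[9] = 6985967464$975686
  sorted[10] = 7464$975686698596
  sorted[11] = 756866985967464$9
  sorted[12] = 85967464$97568669
  sorted[13] = 866985967464$9756
  sorted[14] = 967464$9756866985
  sorted[15] = 9756866985967464$
  sorted[16] = 985967464$9756866
sorted[12] = 85967464$97568669

Answer: 85967464$97568669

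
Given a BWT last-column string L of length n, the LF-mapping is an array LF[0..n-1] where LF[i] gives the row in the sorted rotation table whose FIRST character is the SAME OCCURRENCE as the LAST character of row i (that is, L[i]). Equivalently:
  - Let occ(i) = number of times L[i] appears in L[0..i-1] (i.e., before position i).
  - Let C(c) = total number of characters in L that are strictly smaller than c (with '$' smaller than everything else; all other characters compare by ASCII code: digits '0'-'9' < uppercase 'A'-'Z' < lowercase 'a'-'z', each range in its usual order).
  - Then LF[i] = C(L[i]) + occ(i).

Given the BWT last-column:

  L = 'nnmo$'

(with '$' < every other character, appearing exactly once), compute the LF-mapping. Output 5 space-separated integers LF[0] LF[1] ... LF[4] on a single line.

Char counts: '$':1, 'm':1, 'n':2, 'o':1
C (first-col start): C('$')=0, C('m')=1, C('n')=2, C('o')=4
L[0]='n': occ=0, LF[0]=C('n')+0=2+0=2
L[1]='n': occ=1, LF[1]=C('n')+1=2+1=3
L[2]='m': occ=0, LF[2]=C('m')+0=1+0=1
L[3]='o': occ=0, LF[3]=C('o')+0=4+0=4
L[4]='$': occ=0, LF[4]=C('$')+0=0+0=0

Answer: 2 3 1 4 0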